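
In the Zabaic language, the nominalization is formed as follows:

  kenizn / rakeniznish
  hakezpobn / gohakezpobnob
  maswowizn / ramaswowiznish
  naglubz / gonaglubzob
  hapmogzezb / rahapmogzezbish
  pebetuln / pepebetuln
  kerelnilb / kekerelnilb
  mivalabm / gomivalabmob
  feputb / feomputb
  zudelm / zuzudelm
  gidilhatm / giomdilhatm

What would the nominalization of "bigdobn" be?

"bigdobn" has second-to-last letter 'b'. The stems whose second-to-last letter is 'b' (hakezpobn → gohakezpobnob, mivalabm → gomivalabmob, naglubz → gonaglubzob) add go- … -ob around the stem.
So bigdobn → gobigdobnob.

gobigdobnob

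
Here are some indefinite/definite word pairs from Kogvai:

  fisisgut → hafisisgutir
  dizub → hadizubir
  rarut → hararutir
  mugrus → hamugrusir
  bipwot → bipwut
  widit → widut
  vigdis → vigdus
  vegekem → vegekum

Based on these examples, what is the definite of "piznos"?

fisisgut and bipwot both end in -t yet inflect differently (hafisisgutir, bipwut), so the final letter is not what conditions the rule; the last vowel is.
"piznos" has last vowel 'o'. The one such stem in the data (bipwot → bipwut) changes the last vowel to 'u' (as do widit, vigdis), so the same rule applies.
The other pattern: stems whose last vowel is 'u' add ha- … -ir around the stem.
So piznos → piznus.

piznus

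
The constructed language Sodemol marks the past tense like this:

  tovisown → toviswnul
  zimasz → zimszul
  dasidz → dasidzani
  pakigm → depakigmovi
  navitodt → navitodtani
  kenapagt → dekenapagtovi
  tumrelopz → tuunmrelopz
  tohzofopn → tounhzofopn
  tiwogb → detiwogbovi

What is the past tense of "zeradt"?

zeradtani

"zeradt" has second-to-last letter 'd'. The stems whose second-to-last letter is 'd' (dasidz → dasidzani, navitodt → navitodtani) add -ani.
The other patterns: stems whose second-to-last letter is 'p' insert -un- after the first vowel; stems whose second-to-last letter is 'g' add de- … -ovi around the stem; stems whose second-to-last letter is 's' or 'w' delete the last vowel and add -ul.
So zeradt → zeradtani.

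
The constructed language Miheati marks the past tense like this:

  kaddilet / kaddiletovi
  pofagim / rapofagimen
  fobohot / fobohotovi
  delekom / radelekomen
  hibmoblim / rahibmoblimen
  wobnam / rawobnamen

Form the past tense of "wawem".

delekom and fobohot both have last vowel 'o' yet inflect differently (radelekomen, fobohotovi), so the last vowel is not what conditions the rule; the final letter is.
"wawem" ends in -m. The stems ending in -m (hibmoblim → rahibmoblimen, delekom → radelekomen, pofagim → rapofagimen) add ra- … -en around the stem.
So wawem → rawawemen.

rawawemen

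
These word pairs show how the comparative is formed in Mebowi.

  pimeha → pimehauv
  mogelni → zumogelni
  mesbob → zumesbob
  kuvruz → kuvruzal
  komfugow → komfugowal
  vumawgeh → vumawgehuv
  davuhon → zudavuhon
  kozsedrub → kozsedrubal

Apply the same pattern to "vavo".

vavouv

"vavo" begins with v-. The one such stem in the data (vumawgeh → vumawgehuv) adds -uv, so the same rule applies.
The other patterns: stems beginning with d- or m- add the prefix zu-; stems beginning with k- add -al.
So vavo → vavouv.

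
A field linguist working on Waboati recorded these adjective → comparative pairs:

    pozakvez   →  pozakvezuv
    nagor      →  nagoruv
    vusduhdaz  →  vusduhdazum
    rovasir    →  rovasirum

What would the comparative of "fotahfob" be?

pozakvez and vusduhdaz both end in -z yet inflect differently (pozakvezuv, vusduhdazum), so the final letter is not what conditions the rule; the last vowel is.
"fotahfob" has last vowel 'o'. The one such stem in the data (nagor → nagoruv) adds -uv, so the same rule applies.
The other pattern: stems whose last vowel is 'a' or 'i' add -um.
So fotahfob → fotahfobuv.

fotahfobuv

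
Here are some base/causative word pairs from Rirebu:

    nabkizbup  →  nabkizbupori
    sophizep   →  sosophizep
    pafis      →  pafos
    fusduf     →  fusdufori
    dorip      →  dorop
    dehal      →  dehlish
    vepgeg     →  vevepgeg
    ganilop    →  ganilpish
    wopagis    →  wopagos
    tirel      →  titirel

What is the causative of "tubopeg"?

ganilop and sophizep both end in -p yet inflect differently (ganilpish, sosophizep), so the final letter is not what conditions the rule; the last vowel is.
"tubopeg" has last vowel 'e'. The stems whose last vowel is 'e' (sophizep → sosophizep, tirel → titirel, vepgeg → vevepgeg) repeat the first consonant+vowel as a prefix.
So tubopeg → tutubopeg.

tutubopeg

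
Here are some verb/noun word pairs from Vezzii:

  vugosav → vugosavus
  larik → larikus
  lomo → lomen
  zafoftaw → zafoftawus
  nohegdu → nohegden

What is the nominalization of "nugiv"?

nugivus

"nugiv" ends in a consonant. The stems ending in a consonant (zafoftaw → zafoftawus, larik → larikus, vugosav → vugosavus) add -us.
So nugiv → nugivus.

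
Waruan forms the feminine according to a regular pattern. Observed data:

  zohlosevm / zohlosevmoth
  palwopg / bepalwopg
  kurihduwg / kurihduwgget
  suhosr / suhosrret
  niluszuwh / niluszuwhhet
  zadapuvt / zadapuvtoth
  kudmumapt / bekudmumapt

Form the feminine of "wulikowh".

"wulikowh" has second-to-last letter 'w'. The stems whose second-to-last letter is 'w' (niluszuwh → niluszuwhhet, kurihduwg → kurihduwgget) double the final consonant and add -et.
So wulikowh → wulikowhhet.

wulikowhhet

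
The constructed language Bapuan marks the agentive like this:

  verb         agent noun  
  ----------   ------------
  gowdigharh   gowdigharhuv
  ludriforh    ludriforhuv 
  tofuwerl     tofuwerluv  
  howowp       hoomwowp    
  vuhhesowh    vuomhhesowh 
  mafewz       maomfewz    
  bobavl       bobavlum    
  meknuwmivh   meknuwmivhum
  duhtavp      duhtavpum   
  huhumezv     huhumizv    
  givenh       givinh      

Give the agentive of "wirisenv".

gowdigharh and vuhhesowh both end in -h yet inflect differently (gowdigharhuv, vuomhhesowh), so the final letter is not what conditions the rule; the second-to-last letter is.
"wirisenv" has second-to-last letter 'n'. The one such stem in the data (givenh → givinh) changes the last vowel to 'i' (as does huhumezv), so the same rule applies.
So wirisenv → wirisinv.

wirisinv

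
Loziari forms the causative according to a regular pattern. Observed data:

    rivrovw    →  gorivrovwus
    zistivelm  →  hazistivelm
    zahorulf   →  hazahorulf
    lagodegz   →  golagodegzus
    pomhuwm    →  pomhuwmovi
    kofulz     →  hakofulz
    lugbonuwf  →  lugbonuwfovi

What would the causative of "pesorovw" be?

gopesorovwus

zahorulf and lugbonuwf both end in -f yet inflect differently (hazahorulf, lugbonuwfovi), so the final letter is not what conditions the rule; the second-to-last letter is.
"pesorovw" has second-to-last letter 'v'. The one such stem in the data (rivrovw → gorivrovwus) adds go- … -us around the stem, so the same rule applies.
So pesorovw → gopesorovwus.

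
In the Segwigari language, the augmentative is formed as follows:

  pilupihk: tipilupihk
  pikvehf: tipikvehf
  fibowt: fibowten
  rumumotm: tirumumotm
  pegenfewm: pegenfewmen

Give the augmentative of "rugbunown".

"rugbunown" has second-to-last letter 'w'. The stems whose second-to-last letter is 'w' (fibowt → fibowten, pegenfewm → pegenfewmen) add -en.
So rugbunown → rugbunownen.

rugbunownen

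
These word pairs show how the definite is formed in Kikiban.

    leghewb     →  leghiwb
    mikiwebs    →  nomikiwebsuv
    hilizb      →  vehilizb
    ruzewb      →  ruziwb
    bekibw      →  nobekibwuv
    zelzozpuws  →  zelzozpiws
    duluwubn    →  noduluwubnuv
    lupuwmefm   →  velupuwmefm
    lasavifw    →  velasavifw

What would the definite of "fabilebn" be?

nofabilebnuv

"fabilebn" has second-to-last letter 'b'. The stems whose second-to-last letter is 'b' (duluwubn → noduluwubnuv, mikiwebs → nomikiwebsuv, bekibw → nobekibwuv) add no- … -uv around the stem.
So fabilebn → nofabilebnuv.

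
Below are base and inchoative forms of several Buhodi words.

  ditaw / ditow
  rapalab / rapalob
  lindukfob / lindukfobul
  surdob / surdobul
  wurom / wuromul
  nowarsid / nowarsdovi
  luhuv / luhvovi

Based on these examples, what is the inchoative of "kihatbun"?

kihatbnovi

rapalab and lindukfob both end in -b yet inflect differently (rapalob, lindukfobul), so the final letter is not what conditions the rule; the last vowel is.
"kihatbun" has last vowel 'u'. The one such stem in the data (luhuv → luhvovi) deletes the last vowel and adds -ovi (as does nowarsid), so the same rule applies.
The other patterns: stems whose last vowel is 'a' change the last vowel to 'o'; stems whose last vowel is 'o' add -ul.
So kihatbun → kihatbnovi.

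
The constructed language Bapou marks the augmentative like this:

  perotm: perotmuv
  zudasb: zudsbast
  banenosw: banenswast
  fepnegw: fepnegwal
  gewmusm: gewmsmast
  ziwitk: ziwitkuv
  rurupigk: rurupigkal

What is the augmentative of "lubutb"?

ziwitk and rurupigk both end in -k yet inflect differently (ziwitkuv, rurupigkal), so the final letter is not what conditions the rule; the second-to-last letter is.
"lubutb" has second-to-last letter 't'. The stems whose second-to-last letter is 't' (ziwitk → ziwitkuv, perotm → perotmuv) add -uv.
The other patterns: stems whose second-to-last letter is 'g' add -al; stems whose second-to-last letter is 's' delete the last vowel and add -ast.
So lubutb → lubutbuv.

lubutbuv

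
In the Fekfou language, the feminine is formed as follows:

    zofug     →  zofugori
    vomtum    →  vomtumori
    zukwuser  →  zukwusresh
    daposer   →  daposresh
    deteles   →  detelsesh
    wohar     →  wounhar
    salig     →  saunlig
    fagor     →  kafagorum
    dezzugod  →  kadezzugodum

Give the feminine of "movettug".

"movettug" has last vowel 'u'. The stems whose last vowel is 'u' (zofug → zofugori, vomtum → vomtumori) add -ori.
The other patterns: stems whose last vowel is 'e' delete the last vowel and add -esh; stems whose last vowel is 'a' or 'i' insert -un- after the first vowel; stems whose last vowel is 'o' add ka- … -um around the stem.
So movettug → movettugori.

movettugori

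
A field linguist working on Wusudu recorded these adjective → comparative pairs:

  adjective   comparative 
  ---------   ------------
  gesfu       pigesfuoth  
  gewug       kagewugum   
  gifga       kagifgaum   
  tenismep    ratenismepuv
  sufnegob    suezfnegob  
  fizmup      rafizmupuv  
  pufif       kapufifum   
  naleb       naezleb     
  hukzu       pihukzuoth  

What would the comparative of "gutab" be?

gesfu and fizmup both have last vowel 'u' yet inflect differently (pigesfuoth, rafizmupuv), so the last vowel is not what conditions the rule; the final letter is.
"gutab" ends in -b. The stems ending in -b (naleb → naezleb, sufnegob → suezfnegob) insert -ez- after the first vowel.
So gutab → gueztab.

gueztab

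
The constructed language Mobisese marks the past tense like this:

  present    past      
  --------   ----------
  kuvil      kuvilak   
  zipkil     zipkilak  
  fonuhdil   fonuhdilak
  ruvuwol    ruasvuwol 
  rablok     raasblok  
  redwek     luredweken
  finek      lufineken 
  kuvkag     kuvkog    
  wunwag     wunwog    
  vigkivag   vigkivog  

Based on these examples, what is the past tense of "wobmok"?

woasbmok

kuvil and ruvuwol both end in -l yet inflect differently (kuvilak, ruasvuwol), so the final letter is not what conditions the rule; the last vowel is.
"wobmok" has last vowel 'o'. The stems whose last vowel is 'o' (ruvuwol → ruasvuwol, rablok → raasblok) insert -as- after the first vowel.
The other patterns: stems whose last vowel is 'i' add -ak; stems whose last vowel is 'e' add lu- … -en around the stem; stems whose last vowel is 'a' change the last vowel to 'o'.
So wobmok → woasbmok.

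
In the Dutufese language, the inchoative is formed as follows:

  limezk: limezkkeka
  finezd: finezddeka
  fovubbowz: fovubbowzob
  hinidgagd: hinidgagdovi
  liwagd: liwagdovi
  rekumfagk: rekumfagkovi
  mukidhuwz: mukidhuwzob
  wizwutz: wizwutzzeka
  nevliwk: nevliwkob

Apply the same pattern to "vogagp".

nevliwk and rekumfagk both end in -k yet inflect differently (nevliwkob, rekumfagkovi), so the final letter is not what conditions the rule; the second-to-last letter is.
"vogagp" has second-to-last letter 'g'. The stems whose second-to-last letter is 'g' (liwagd → liwagdovi, hinidgagd → hinidgagdovi, rekumfagk → rekumfagkovi) add -ovi.
So vogagp → vogagpovi.

vogagpovi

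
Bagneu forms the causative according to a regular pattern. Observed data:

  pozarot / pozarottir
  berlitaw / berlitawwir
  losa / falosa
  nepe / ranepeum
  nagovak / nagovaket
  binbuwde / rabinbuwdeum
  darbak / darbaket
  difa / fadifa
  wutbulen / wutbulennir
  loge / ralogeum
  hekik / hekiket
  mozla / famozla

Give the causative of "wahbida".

"wahbida" ends in -a. The stems ending in -a (mozla → famozla, difa → fadifa, losa → falosa) add the prefix fa-.
The other patterns: stems ending in -k add -et; stems ending in -e add ra- … -um around the stem; stems ending in -n, -t or -w double the final consonant and add -ir.
So wahbida → fawahbida.

fawahbida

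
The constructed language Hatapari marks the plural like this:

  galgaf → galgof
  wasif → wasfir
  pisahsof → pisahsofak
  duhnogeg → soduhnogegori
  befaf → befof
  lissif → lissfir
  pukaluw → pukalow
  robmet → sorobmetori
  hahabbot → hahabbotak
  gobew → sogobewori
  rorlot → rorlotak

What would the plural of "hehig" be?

hehgir

hahabbot and robmet both end in -t yet inflect differently (hahabbotak, sorobmetori), so the final letter is not what conditions the rule; the last vowel is.
"hehig" has last vowel 'i'. The stems whose last vowel is 'i' (lissif → lissfir, wasif → wasfir) delete the last vowel and add -ir.
The other patterns: stems whose last vowel is 'o' add -ak; stems whose last vowel is 'e' add so- … -ori around the stem; stems whose last vowel is 'a' or 'u' change the last vowel to 'o'.
So hehig → hehgir.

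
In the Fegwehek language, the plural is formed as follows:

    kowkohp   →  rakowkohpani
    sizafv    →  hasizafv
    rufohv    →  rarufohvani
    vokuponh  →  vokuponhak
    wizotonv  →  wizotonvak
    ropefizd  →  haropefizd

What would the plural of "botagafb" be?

habotagafb

wizotonv and rufohv both end in -v yet inflect differently (wizotonvak, rarufohvani), so the final letter is not what conditions the rule; the second-to-last letter is.
"botagafb" has second-to-last letter 'f'. The one such stem in the data (sizafv → hasizafv) adds the prefix ha-, so the same rule applies.
The other patterns: stems whose second-to-last letter is 'n' add -ak; stems whose second-to-last letter is 'h' add ra- … -ani around the stem.
So botagafb → habotagafb.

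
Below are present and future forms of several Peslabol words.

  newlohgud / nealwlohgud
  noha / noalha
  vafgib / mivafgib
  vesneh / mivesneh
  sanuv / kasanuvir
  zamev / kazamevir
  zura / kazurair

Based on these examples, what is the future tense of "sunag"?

noha and zura both end in -a yet inflect differently (noalha, kazurair), so the final letter is not what conditions the rule; the first letter is.
"sunag" begins with s-. The one such stem in the data (sanuv → kasanuvir) adds ka- … -ir around the stem, so the same rule applies.
The other patterns: stems beginning with n- insert -al- after the first vowel; stems beginning with v- add the prefix mi-.
So sunag → kasunagir.

kasunagir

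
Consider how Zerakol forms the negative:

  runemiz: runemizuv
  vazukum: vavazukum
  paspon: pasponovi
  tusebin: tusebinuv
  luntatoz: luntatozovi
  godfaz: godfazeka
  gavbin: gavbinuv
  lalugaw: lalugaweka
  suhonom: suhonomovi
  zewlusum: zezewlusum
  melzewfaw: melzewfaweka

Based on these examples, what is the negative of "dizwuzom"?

"dizwuzom" has last vowel 'o'. The stems whose last vowel is 'o' (luntatoz → luntatozovi, suhonom → suhonomovi, paspon → pasponovi) add -ovi.
The other patterns: stems whose last vowel is 'i' add -uv; stems whose last vowel is 'u' repeat the first consonant+vowel as a prefix; stems whose last vowel is 'a' add -eka.
So dizwuzom → dizwuzomovi.

dizwuzomovi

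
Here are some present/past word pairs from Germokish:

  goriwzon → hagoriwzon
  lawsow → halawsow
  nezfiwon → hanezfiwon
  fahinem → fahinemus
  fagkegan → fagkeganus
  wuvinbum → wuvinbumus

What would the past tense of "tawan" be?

tawanus

goriwzon and fagkegan both end in -n yet inflect differently (hagoriwzon, fagkeganus), so the final letter is not what conditions the rule; the last vowel is.
"tawan" has last vowel 'a'. The one such stem in the data (fagkegan → fagkeganus) adds -us, so the same rule applies.
The other pattern: stems whose last vowel is 'o' add the prefix ha-.
So tawan → tawanus.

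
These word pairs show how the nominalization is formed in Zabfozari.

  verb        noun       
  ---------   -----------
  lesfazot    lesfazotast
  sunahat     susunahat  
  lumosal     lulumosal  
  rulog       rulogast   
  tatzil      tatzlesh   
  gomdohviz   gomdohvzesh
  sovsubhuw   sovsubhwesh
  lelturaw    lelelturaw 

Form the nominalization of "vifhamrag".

sunahat and lesfazot both end in -t yet inflect differently (susunahat, lesfazotast), so the final letter is not what conditions the rule; the last vowel is.
"vifhamrag" has last vowel 'a'. The stems whose last vowel is 'a' (sunahat → susunahat, lelturaw → lelelturaw, lumosal → lulumosal) repeat the first consonant+vowel as a prefix.
The other patterns: stems whose last vowel is 'o' add -ast; stems whose last vowel is 'i' or 'u' delete the last vowel and add -esh.
So vifhamrag → vivifhamrag.

vivifhamrag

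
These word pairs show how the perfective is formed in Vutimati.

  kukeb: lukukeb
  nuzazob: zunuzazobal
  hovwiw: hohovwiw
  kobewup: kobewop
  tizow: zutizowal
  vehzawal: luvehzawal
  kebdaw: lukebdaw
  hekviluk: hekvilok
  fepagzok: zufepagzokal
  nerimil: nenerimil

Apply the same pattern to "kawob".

nerimil and vehzawal both end in -l yet inflect differently (nenerimil, luvehzawal), so the final letter is not what conditions the rule; the last vowel is.
"kawob" has last vowel 'o'. The stems whose last vowel is 'o' (tizow → zutizowal, fepagzok → zufepagzokal, nuzazob → zunuzazobal) add zu- … -al around the stem.
The other patterns: stems whose last vowel is 'u' change the last vowel to 'o'; stems whose last vowel is 'i' repeat the first consonant+vowel as a prefix; stems whose last vowel is 'a' or 'e' add the prefix lu-.
So kawob → zukawobal.

zukawobal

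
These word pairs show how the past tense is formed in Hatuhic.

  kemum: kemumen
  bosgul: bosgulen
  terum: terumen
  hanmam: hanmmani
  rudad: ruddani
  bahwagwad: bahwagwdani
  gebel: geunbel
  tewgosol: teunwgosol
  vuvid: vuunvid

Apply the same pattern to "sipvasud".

sipvasuden

kemum and hanmam both end in -m yet inflect differently (kemumen, hanmmani), so the final letter is not what conditions the rule; the last vowel is.
"sipvasud" has last vowel 'u'. The stems whose last vowel is 'u' (kemum → kemumen, bosgul → bosgulen, terum → terumen) add -en.
The other patterns: stems whose last vowel is 'a' delete the last vowel and add -ani; stems whose last vowel is 'e', 'i' or 'o' insert -un- after the first vowel.
So sipvasud → sipvasuden.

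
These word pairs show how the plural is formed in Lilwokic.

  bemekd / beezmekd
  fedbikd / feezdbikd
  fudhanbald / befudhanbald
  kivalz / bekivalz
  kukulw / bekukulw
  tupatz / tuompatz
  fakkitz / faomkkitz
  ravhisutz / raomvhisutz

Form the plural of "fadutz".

faomdutz

bemekd and fudhanbald both end in -d yet inflect differently (beezmekd, befudhanbald), so the final letter is not what conditions the rule; the second-to-last letter is.
"fadutz" has second-to-last letter 't'. The stems whose second-to-last letter is 't' (tupatz → tuompatz, fakkitz → faomkkitz, ravhisutz → raomvhisutz) insert -om- after the first vowel.
So fadutz → faomdutz.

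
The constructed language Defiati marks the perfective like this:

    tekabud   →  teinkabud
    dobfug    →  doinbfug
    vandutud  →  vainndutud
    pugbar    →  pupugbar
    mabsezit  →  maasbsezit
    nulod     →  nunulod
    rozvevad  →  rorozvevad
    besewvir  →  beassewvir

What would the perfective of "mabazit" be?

"mabazit" has last vowel 'i'. The stems whose last vowel is 'i' (mabsezit → maasbsezit, besewvir → beassewvir) insert -as- after the first vowel.
The other patterns: stems whose last vowel is 'u' insert -in- after the first vowel; stems whose last vowel is 'a' or 'o' repeat the first consonant+vowel as a prefix.
So mabazit → maasbazit.

maasbazit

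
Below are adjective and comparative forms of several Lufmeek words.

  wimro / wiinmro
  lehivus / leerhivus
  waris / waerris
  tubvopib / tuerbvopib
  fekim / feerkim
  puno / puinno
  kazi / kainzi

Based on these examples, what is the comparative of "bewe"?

waris and kazi both have last vowel 'i' yet inflect differently (waerris, kainzi), so the last vowel is not what conditions the rule; whether the stem ends in a vowel or a consonant is.
"bewe" ends in a vowel. The stems ending in a vowel (puno → puinno, wimro → wiinmro, kazi → kainzi) insert -in- after the first vowel.
The other pattern: stems ending in a consonant insert -er- after the first vowel.
So bewe → beinwe.

beinwe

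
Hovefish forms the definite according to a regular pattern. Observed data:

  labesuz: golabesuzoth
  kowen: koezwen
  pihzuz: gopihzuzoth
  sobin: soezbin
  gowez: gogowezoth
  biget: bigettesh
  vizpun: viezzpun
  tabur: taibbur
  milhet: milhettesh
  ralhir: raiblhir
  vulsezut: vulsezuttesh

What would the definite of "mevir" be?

gowez and kowen both have last vowel 'e' yet inflect differently (gogowezoth, koezwen), so the last vowel is not what conditions the rule; the final letter is.
"mevir" ends in -r. The stems ending in -r (ralhir → raiblhir, tabur → taibbur) insert -ib- after the first vowel.
The other patterns: stems ending in -z add go- … -oth around the stem; stems ending in -n insert -ez- after the first vowel; stems ending in -t double the final consonant and add -esh.
So mevir → meibvir.

meibvir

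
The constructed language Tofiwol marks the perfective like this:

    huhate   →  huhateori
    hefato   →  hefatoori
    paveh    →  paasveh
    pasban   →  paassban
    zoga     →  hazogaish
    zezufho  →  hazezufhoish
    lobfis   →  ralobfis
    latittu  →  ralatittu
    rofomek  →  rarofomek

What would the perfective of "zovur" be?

"zovur" begins with z-. The stems beginning with z- (zoga → hazogaish, zezufho → hazezufhoish) add ha- … -ish around the stem.
The other patterns: stems beginning with h- add -ori; stems beginning with p- insert -as- after the first vowel; stems beginning with l- or r- add the prefix ra-.
So zovur → hazovurish.

hazovurish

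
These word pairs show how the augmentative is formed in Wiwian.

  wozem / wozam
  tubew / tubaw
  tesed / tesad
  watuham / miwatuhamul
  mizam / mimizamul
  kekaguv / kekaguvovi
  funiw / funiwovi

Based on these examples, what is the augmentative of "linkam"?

wozem and watuham both end in -m yet inflect differently (wozam, miwatuhamul), so the final letter is not what conditions the rule; the last vowel is.
"linkam" has last vowel 'a'. The stems whose last vowel is 'a' (watuham → miwatuhamul, mizam → mimizamul) add mi- … -ul around the stem.
The other patterns: stems whose last vowel is 'e' change the last vowel to 'a'; stems whose last vowel is 'i' or 'u' add -ovi.
So linkam → milinkamul.

milinkamul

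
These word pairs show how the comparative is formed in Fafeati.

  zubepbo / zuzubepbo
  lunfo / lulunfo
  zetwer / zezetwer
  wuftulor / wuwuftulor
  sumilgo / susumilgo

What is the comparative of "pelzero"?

pepelzero

Every pair shown (zubepbo → zuzubepbo, lunfo → lulunfo, zetwer → zezetwer, …) follows the same rule: repeat the first consonant+vowel as a prefix.
So pelzero → pepelzero.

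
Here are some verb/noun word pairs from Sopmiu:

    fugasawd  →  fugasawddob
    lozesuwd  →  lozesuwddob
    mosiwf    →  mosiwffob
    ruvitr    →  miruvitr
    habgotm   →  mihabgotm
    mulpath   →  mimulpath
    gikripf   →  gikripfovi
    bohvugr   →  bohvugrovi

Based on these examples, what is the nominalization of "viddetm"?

mividdetm

mosiwf and gikripf both end in -f yet inflect differently (mosiwffob, gikripfovi), so the final letter is not what conditions the rule; the second-to-last letter is.
"viddetm" has second-to-last letter 't'. The stems whose second-to-last letter is 't' (ruvitr → miruvitr, habgotm → mihabgotm, mulpath → mimulpath) add the prefix mi-.
The other patterns: stems whose second-to-last letter is 'w' double the final consonant and add -ob; stems whose second-to-last letter is 'g' or 'p' add -ovi.
So viddetm → mividdetm.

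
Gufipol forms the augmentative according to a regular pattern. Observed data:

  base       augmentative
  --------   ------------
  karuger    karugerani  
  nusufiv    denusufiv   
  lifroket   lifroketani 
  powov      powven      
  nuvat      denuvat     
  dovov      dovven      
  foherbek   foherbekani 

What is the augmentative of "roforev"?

"roforev" has last vowel 'e'. The stems whose last vowel is 'e' (karuger → karugerani, foherbek → foherbekani, lifroket → lifroketani) add -ani.
So roforev → roforevani.

roforevani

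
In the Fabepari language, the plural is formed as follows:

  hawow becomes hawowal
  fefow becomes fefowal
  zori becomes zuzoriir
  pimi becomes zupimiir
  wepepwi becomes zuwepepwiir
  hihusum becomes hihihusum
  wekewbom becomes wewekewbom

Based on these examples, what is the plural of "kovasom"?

"kovasom" ends in -m. The stems ending in -m (hihusum → hihihusum, wekewbom → wewekewbom) repeat the first consonant+vowel as a prefix.
The other patterns: stems ending in -w add -al; stems ending in -i add zu- … -ir around the stem.
So kovasom → kokovasom.

kokovasom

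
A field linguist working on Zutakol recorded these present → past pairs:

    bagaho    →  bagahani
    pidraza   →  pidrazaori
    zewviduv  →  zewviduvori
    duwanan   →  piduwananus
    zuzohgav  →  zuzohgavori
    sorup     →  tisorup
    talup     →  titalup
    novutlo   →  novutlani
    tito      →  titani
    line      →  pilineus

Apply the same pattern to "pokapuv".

pokapuvori

zewviduv and sorup both have last vowel 'u' yet inflect differently (zewviduvori, tisorup), so the last vowel is not what conditions the rule; the final letter is.
"pokapuv" ends in -v. The stems ending in -v (zuzohgav → zuzohgavori, zewviduv → zewviduvori) add -ori.
The other patterns: stems ending in -p add the prefix ti-; stems ending in -o drop the final letter and add -ani; stems ending in -e or -n add pi- … -us around the stem.
So pokapuv → pokapuvori.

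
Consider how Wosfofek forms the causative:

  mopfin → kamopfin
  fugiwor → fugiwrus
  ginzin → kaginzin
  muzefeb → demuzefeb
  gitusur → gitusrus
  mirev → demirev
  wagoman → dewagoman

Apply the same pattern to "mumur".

"mumur" has last vowel 'u'. The one such stem in the data (gitusur → gitusrus) deletes the last vowel and adds -us (as does fugiwor), so the same rule applies.
So mumur → mumrus.

mumrus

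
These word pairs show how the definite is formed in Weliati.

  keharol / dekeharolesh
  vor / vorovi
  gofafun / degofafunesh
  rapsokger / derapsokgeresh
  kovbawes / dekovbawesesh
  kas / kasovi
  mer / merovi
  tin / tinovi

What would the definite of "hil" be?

hilovi

gofafun and tin both end in -n yet inflect differently (degofafunesh, tinovi), so the final letter is not what conditions the rule; the number of vowels is.
"hil" has 1 vowel. The stems with 1 vowel (tin → tinovi, mer → merovi, vor → vorovi) add -ovi.
The other pattern: stems with 3 vowels add de- … -esh around the stem.
So hil → hilovi.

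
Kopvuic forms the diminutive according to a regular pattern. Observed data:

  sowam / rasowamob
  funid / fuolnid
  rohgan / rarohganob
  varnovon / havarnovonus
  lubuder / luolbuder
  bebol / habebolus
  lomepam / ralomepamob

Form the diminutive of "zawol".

varnovon and rohgan both end in -n yet inflect differently (havarnovonus, rarohganob), so the final letter is not what conditions the rule; the last vowel is.
"zawol" has last vowel 'o'. The stems whose last vowel is 'o' (bebol → habebolus, varnovon → havarnovonus) add ha- … -us around the stem.
So zawol → hazawolus.

hazawolus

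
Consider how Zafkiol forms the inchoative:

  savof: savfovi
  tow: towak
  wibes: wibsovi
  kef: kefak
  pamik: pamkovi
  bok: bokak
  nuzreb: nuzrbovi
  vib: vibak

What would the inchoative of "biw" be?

"biw" has 1 vowel. The stems with 1 vowel (kef → kefak, bok → bokak, tow → towak) add -ak.
So biw → biwak.

biwak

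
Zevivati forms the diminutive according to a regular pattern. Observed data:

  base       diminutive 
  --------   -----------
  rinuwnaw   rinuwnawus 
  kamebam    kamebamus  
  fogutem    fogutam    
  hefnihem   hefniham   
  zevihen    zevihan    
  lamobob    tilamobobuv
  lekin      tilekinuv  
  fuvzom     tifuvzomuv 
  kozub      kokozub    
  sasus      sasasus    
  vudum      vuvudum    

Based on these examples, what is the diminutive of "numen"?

"numen" has last vowel 'e'. The stems whose last vowel is 'e' (fogutem → fogutam, hefnihem → hefniham, zevihen → zevihan) change the last vowel to 'a'.
So numen → numan.

numan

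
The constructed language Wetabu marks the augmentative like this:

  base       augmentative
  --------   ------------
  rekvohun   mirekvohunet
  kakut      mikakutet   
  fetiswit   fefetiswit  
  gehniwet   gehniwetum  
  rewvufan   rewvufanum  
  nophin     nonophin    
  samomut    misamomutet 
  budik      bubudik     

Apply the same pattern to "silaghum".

"silaghum" has last vowel 'u'. The stems whose last vowel is 'u' (kakut → mikakutet, rekvohun → mirekvohunet, samomut → misamomutet) add mi- … -et around the stem.
The other patterns: stems whose last vowel is 'a' or 'e' add -um; stems whose last vowel is 'i' repeat the first consonant+vowel as a prefix.
So silaghum → misilaghumet.

misilaghumet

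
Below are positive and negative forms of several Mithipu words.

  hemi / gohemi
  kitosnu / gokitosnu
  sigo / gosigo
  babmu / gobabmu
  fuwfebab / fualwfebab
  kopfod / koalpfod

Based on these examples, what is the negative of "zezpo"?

gozezpo

kopfod and sigo both have last vowel 'o' yet inflect differently (koalpfod, gosigo), so the last vowel is not what conditions the rule; whether the stem ends in a vowel or a consonant is.
"zezpo" ends in a vowel. The stems ending in a vowel (babmu → gobabmu, hemi → gohemi, kitosnu → gokitosnu) add the prefix go-.
So zezpo → gozezpo.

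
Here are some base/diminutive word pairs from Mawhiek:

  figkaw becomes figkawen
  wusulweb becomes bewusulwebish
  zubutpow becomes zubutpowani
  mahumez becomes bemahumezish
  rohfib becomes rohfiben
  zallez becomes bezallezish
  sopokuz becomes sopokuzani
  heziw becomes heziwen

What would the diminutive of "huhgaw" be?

sopokuz and mahumez both end in -z yet inflect differently (sopokuzani, bemahumezish), so the final letter is not what conditions the rule; the last vowel is.
"huhgaw" has last vowel 'a'. The one such stem in the data (figkaw → figkawen) adds -en, so the same rule applies.
The other patterns: stems whose last vowel is 'o' or 'u' add -ani; stems whose last vowel is 'e' add be- … -ish around the stem.
So huhgaw → huhgawen.

huhgawen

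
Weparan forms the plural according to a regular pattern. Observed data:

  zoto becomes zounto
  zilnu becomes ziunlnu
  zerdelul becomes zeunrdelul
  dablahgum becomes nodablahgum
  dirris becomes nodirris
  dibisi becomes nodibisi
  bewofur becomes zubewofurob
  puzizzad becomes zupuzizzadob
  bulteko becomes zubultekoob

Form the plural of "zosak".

zounsak

zoto and bulteko both end in -o yet inflect differently (zounto, zubultekoob), so the final letter is not what conditions the rule; the first letter is.
"zosak" begins with z-. The stems beginning with z- (zoto → zounto, zilnu → ziunlnu, zerdelul → zeunrdelul) insert -un- after the first vowel.
The other patterns: stems beginning with d- add the prefix no-; stems beginning with b- or p- add zu- … -ob around the stem.
So zosak → zounsak.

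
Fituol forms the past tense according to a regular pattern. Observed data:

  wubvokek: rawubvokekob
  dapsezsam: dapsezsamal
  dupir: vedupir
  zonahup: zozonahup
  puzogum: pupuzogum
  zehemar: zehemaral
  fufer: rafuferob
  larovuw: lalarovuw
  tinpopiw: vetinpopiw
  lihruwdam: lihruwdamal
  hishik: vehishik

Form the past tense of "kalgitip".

"kalgitip" has last vowel 'i'. The stems whose last vowel is 'i' (tinpopiw → vetinpopiw, hishik → vehishik, dupir → vedupir) add the prefix ve-.
The other patterns: stems whose last vowel is 'u' repeat the first consonant+vowel as a prefix; stems whose last vowel is 'e' add ra- … -ob around the stem; stems whose last vowel is 'a' add -al.
So kalgitip → vekalgitip.

vekalgitip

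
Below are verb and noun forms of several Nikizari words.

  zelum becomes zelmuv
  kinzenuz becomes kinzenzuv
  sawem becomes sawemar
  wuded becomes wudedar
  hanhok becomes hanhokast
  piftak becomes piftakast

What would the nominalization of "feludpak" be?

zelum and sawem both end in -m yet inflect differently (zelmuv, sawemar), so the final letter is not what conditions the rule; the last vowel is.
"feludpak" has last vowel 'a'. The one such stem in the data (piftak → piftakast) adds -ast, so the same rule applies.
So feludpak → feludpakast.

feludpakast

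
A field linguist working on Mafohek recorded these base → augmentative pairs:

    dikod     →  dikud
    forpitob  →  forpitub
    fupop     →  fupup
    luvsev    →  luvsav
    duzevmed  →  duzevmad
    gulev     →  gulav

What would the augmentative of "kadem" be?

dikod and duzevmed both end in -d yet inflect differently (dikud, duzevmad), so the final letter is not what conditions the rule; the last vowel is.
"kadem" has last vowel 'e'. The stems whose last vowel is 'e' (luvsev → luvsav, duzevmed → duzevmad, gulev → gulav) change the last vowel to 'a'.
So kadem → kadam.

kadam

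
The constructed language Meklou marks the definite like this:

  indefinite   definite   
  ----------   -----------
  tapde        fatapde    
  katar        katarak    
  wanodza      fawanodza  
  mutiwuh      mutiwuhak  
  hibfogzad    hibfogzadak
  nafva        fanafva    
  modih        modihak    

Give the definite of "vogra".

"vogra" ends in a vowel. The stems ending in a vowel (nafva → fanafva, wanodza → fawanodza, tapde → fatapde) add the prefix fa-.
The other pattern: stems ending in a consonant add -ak.
So vogra → favogra.

favogra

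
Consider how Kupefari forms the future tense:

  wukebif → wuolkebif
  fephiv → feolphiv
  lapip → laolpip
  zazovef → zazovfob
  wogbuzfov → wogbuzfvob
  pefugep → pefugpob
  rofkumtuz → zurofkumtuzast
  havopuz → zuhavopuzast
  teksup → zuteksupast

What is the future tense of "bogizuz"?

wukebif and zazovef both end in -f yet inflect differently (wuolkebif, zazovfob), so the final letter is not what conditions the rule; the last vowel is.
"bogizuz" has last vowel 'u'. The stems whose last vowel is 'u' (rofkumtuz → zurofkumtuzast, havopuz → zuhavopuzast, teksup → zuteksupast) add zu- … -ast around the stem.
So bogizuz → zubogizuzast.

zubogizuzast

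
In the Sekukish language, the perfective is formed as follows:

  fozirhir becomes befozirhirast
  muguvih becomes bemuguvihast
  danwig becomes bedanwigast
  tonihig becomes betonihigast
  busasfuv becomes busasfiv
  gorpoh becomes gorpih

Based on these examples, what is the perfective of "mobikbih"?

bemobikbihast

"mobikbih" has last vowel 'i'. The stems whose last vowel is 'i' (fozirhir → befozirhirast, muguvih → bemuguvihast, danwig → bedanwigast) add be- … -ast around the stem.
The other pattern: stems whose last vowel is 'o' or 'u' change the last vowel to 'i'.
So mobikbih → bemobikbihast.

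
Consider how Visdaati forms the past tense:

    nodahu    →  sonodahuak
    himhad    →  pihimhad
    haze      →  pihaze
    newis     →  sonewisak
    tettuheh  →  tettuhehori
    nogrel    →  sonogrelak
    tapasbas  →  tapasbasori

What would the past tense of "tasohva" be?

"tasohva" begins with t-. The stems beginning with t- (tettuheh → tettuhehori, tapasbas → tapasbasori) add -ori.
The other patterns: stems beginning with h- add the prefix pi-; stems beginning with n- add so- … -ak around the stem.
So tasohva → tasohvaori.

tasohvaori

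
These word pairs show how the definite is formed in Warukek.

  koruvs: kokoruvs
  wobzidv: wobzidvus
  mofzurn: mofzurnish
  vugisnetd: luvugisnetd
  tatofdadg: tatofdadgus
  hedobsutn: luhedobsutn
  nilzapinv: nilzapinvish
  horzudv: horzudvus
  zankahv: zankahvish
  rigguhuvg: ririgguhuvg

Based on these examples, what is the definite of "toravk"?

tatofdadg and rigguhuvg both end in -g yet inflect differently (tatofdadgus, ririgguhuvg), so the final letter is not what conditions the rule; the second-to-last letter is.
"toravk" has second-to-last letter 'v'. The stems whose second-to-last letter is 'v' (koruvs → kokoruvs, rigguhuvg → ririgguhuvg) repeat the first consonant+vowel as a prefix.
The other patterns: stems whose second-to-last letter is 't' add the prefix lu-; stems whose second-to-last letter is 'd' add -us; stems whose second-to-last letter is 'h', 'n' or 'r' add -ish.
So toravk → totoravk.

totoravk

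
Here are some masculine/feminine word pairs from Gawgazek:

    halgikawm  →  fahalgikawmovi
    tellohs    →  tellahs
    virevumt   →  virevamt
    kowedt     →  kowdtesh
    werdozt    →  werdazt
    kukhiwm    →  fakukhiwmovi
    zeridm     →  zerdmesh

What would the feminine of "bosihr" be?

bosahr

zeridm and halgikawm both end in -m yet inflect differently (zerdmesh, fahalgikawmovi), so the final letter is not what conditions the rule; the second-to-last letter is.
"bosihr" has second-to-last letter 'h'. The one such stem in the data (tellohs → tellahs) changes the last vowel to 'a' (as do werdozt, virevumt), so the same rule applies.
The other patterns: stems whose second-to-last letter is 'd' delete the last vowel and add -esh; stems whose second-to-last letter is 'w' add fa- … -ovi around the stem.
So bosihr → bosahr.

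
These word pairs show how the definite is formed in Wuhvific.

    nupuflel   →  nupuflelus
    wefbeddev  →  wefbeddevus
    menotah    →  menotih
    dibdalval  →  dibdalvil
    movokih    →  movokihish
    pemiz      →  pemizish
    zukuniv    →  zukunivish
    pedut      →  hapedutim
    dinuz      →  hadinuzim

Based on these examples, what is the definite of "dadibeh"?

dadibehus

nupuflel and dibdalval both end in -l yet inflect differently (nupuflelus, dibdalvil), so the final letter is not what conditions the rule; the last vowel is.
"dadibeh" has last vowel 'e'. The stems whose last vowel is 'e' (nupuflel → nupuflelus, wefbeddev → wefbeddevus) add -us.
So dadibeh → dadibehus.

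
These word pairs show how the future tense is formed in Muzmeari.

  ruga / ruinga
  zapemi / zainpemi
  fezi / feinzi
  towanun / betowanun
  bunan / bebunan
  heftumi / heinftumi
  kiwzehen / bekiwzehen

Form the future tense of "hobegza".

"hobegza" ends in a vowel. The stems ending in a vowel (fezi → feinzi, heftumi → heinftumi, ruga → ruinga) insert -in- after the first vowel.
The other pattern: stems ending in a consonant add the prefix be-.
So hobegza → hoinbegza.

hoinbegza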